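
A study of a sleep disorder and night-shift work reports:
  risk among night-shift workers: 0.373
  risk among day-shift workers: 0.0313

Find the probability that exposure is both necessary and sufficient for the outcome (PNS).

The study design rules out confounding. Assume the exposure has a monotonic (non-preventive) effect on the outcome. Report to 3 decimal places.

Let p₁ = 0.373, p₀ = 0.0313.
Under exogeneity and monotonicity, PNS = p₁ − p₀.
PNS = 0.373 − 0.0313 = 0.3417

PNS ≈ 0.342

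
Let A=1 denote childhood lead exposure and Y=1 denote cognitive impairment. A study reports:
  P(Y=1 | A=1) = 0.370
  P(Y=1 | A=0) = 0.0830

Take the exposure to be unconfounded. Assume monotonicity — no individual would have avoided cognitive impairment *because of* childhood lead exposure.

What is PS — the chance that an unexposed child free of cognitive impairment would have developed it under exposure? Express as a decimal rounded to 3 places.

Let p₁ = 0.37, p₀ = 0.083.
Under exogeneity and monotonicity, PS = (p₁ − p₀) / (1 − p₀).
PS = (0.37 − 0.083) / (1 − 0.083) = 0.287 / 0.917 ≈ 0.3130

PS ≈ 0.313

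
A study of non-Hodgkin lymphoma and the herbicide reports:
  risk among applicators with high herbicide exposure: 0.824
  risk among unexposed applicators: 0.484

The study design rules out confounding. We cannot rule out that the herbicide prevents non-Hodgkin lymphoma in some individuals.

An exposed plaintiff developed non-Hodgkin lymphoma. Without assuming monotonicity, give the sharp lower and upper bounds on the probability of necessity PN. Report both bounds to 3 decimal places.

0.413 ≤ PN ≤ 0.626

Let p₁ = 0.824, p₀ = 0.484.
Under exogeneity alone the bounds on PN are max{0,(p₁−p₀)/p₁} ≤ PN ≤ min{1,(1−p₀)/p₁}.
  lower = (p₁ − p₀)/p₁ = 0.34 / 0.824 ≈ 0.4126
  upper = min{1, (1 − p₀)/p₁} = 0.516 / 0.824 ≈ 0.6262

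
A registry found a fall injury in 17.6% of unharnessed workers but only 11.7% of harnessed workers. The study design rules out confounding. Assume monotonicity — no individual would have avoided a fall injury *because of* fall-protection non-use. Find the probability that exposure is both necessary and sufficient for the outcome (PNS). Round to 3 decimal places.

p₁ = 0.176, p₀ = 0.117.
Under exogeneity and monotonicity, PNS = p₁ − p₀.
PNS = 0.176 − 0.117 = 0.059

PNS ≈ 0.059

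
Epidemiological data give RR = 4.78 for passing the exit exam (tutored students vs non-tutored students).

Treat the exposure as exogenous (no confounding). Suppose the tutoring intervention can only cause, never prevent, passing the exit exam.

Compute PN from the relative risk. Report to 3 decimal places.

Under exogeneity and monotonicity, PN = (RR − 1) / RR = 1 − 1/RR.
PN = (4.78 − 1) / 4.78 = 3.78 / 4.78 ≈ 0.7908

PN ≈ 0.791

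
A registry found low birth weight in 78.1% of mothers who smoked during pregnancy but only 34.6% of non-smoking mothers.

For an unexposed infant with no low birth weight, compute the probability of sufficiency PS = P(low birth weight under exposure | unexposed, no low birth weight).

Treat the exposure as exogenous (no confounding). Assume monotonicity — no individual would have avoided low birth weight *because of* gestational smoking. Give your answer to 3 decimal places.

PS ≈ 0.665

p₁ = 0.781, p₀ = 0.346.
Under exogeneity and monotonicity, PS = (p₁ − p₀) / (1 − p₀).
PS = (0.781 − 0.346) / (1 − 0.346) = 0.435 / 0.654 ≈ 0.6651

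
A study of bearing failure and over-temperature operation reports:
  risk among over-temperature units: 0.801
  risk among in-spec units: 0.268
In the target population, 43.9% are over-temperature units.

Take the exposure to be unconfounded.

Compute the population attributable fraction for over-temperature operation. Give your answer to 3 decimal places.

Let p₁ = 0.801, p₀ = 0.268.
Overall risk P(Y=1) = π·p₁ + (1−π)·p₀ = 0.439×0.801 + 0.561×0.268 = 0.50199.
Under exogeneity, PAF = [P(Y=1) − p₀] / P(Y=1).
PAF = (0.50199 − 0.268) / 0.50199 ≈ 0.4661

PAF ≈ 0.466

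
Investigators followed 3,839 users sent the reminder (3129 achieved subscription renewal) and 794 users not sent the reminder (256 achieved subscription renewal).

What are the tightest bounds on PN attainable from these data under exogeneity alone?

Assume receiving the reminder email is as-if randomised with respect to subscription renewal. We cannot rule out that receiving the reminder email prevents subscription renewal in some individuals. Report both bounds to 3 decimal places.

p₁ = P(outcome | exposed) = 3129/3839 = 0.81506
p₀ = P(outcome | unexposed) = 256/794 = 0.32242
Under exogeneity alone the bounds on PN are max{0,(p₁−p₀)/p₁} ≤ PN ≤ min{1,(1−p₀)/p₁}.
  lower = (p₁ − p₀)/p₁ = 0.49264 / 0.81506 ≈ 0.6044
  upper = min{1, (1 − p₀)/p₁} = 0.67758 / 0.81506 ≈ 0.8313

0.604 ≤ PN ≤ 0.831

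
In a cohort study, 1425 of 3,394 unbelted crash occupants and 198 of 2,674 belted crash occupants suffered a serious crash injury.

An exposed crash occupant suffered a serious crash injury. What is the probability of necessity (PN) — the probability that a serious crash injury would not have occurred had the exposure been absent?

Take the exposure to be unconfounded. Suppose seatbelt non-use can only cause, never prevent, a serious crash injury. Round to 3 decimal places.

p₁ = P(outcome | exposed) = 1425/3394 = 0.41986
p₀ = P(outcome | unexposed) = 198/2674 = 0.074046
Under exogeneity and monotonicity, PN = (p₁ − p₀) / p₁.
PN = (0.41986 − 0.074046) / 0.41986 = 0.34581 / 0.41986 ≈ 0.8236

PN ≈ 0.824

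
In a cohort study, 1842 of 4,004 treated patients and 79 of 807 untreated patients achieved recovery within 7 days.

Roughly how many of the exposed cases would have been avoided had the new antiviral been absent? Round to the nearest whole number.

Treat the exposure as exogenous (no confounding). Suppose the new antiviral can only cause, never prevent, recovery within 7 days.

p₁ = P(outcome | exposed) = 1842/4004 = 0.46004
p₀ = P(outcome | unexposed) = 79/807 = 0.097893
PN = (p₁ − p₀)/p₁ = (0.46004 − 0.097893) / 0.46004 ≈ 0.78721.
Attributable cases ≈ PN × (exposed cases) = 0.78721 × 1842 ≈ 1450.03.

about 1450 cases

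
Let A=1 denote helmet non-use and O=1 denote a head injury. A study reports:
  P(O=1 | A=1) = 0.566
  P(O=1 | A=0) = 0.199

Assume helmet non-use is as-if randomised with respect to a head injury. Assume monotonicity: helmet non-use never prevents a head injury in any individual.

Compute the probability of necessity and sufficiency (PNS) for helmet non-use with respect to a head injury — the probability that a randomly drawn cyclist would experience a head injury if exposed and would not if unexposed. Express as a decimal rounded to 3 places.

Let p₁ = 0.566, p₀ = 0.199.
Under exogeneity and monotonicity, PNS = p₁ − p₀.
PNS = 0.566 − 0.199 = 0.367

PNS ≈ 0.367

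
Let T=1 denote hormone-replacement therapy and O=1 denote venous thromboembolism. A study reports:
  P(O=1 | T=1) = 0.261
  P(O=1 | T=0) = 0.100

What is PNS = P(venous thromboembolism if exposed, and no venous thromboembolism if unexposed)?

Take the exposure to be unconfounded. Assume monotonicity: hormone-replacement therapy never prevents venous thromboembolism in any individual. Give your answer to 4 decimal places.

Let p₁ = 0.261, p₀ = 0.1.
Under exogeneity and monotonicity, PNS = p₁ − p₀.
PNS = 0.261 − 0.1 = 0.161

PNS ≈ 0.1610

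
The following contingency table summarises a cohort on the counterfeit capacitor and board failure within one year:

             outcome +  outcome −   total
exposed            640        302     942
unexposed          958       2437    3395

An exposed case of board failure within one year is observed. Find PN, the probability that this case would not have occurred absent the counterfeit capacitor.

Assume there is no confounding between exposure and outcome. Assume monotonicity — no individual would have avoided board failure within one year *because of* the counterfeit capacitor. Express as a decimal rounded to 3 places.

p₁ = P(outcome | exposed) = 640/942 = 0.67941
p₀ = P(outcome | unexposed) = 958/3395 = 0.28218
Under exogeneity and monotonicity, PN = (p₁ − p₀)/p₁.
PN = (0.67941 − 0.28218) / 0.67941 ≈ 0.5847

PN ≈ 0.585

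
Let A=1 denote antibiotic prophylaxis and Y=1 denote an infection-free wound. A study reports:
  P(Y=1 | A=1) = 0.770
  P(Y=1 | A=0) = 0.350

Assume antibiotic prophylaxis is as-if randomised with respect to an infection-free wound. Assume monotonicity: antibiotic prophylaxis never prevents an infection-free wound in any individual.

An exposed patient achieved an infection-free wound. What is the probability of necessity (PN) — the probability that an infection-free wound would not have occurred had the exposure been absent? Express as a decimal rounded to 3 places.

PN ≈ 0.545

Let p₁ = 0.77, p₀ = 0.35.
Under exogeneity and monotonicity, PN = (p₁ − p₀) / p₁.
PN = (0.77 − 0.35) / 0.77 = 0.42 / 0.77 ≈ 0.5455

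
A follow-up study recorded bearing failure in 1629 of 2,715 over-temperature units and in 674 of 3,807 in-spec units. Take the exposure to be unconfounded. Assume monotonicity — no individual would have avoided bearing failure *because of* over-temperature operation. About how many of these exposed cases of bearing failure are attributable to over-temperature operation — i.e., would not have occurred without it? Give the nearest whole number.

about 1148 cases

p₁ = P(outcome | exposed) = 1629/2715 = 0.6
p₀ = P(outcome | unexposed) = 674/3807 = 0.17704
PN = (p₁ − p₀)/p₁ = (0.6 − 0.17704) / 0.6 ≈ 0.70493.
Attributable cases ≈ PN × (exposed cases) = 0.70493 × 1629 ≈ 1148.33.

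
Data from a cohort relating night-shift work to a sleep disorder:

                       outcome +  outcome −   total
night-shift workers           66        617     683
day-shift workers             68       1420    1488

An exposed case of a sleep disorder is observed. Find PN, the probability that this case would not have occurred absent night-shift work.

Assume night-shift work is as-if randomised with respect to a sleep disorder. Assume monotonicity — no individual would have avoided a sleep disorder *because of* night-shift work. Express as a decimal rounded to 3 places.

p₁ = P(outcome | exposed) = 66/683 = 0.096633
p₀ = P(outcome | unexposed) = 68/1488 = 0.045699
Under exogeneity and monotonicity, PN = (p₁ − p₀)/p₁.
PN = (0.096633 − 0.045699) / 0.096633 ≈ 0.5271

PN ≈ 0.527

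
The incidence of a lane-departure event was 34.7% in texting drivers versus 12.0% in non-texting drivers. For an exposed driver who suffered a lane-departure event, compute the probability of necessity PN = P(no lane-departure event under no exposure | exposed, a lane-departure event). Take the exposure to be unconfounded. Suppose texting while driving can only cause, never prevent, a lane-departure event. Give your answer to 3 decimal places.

p₁ = 0.347, p₀ = 0.12.
Under exogeneity and monotonicity, PN = (p₁ − p₀) / p₁.
PN = (0.347 − 0.12) / 0.347 = 0.227 / 0.347 ≈ 0.6542

PN ≈ 0.654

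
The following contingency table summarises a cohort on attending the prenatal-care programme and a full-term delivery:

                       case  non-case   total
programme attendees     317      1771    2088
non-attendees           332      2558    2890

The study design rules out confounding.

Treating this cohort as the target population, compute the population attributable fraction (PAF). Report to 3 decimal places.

p₁ = P(outcome | exposed) = 317/2088 = 0.15182
p₀ = P(outcome | unexposed) = 332/2890 = 0.11488
Exposure prevalence π = 2088/4978 = 0.41945; overall risk P(Y=1) = 0.13037.
Under exogeneity, PAF = [P(Y=1) − p₀]/P(Y=1).
PAF = (0.13037 − 0.11488) / 0.13037 ≈ 0.1188

PAF ≈ 0.119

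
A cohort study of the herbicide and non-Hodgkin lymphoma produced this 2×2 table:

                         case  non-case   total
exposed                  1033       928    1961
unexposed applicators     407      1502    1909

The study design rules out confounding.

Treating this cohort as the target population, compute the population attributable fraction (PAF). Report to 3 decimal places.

p₁ = P(outcome | exposed) = 1033/1961 = 0.52677
p₀ = P(outcome | unexposed) = 407/1909 = 0.2132
Exposure prevalence π = 1961/3870 = 0.50672; overall risk P(Y=1) = 0.37209.
Under exogeneity, PAF = [P(Y=1) − p₀]/P(Y=1).
PAF = (0.37209 − 0.2132) / 0.37209 ≈ 0.4270

PAF ≈ 0.427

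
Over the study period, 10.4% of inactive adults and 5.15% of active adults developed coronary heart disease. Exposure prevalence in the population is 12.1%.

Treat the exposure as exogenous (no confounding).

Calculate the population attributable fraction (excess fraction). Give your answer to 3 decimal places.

p₁ = 0.104, p₀ = 0.0515.
Overall risk P(Y=1) = π·p₁ + (1−π)·p₀ = 0.121×0.104 + 0.879×0.0515 = 0.057853.
Under exogeneity, PAF = [P(Y=1) − p₀] / P(Y=1).
PAF = (0.057853 − 0.0515) / 0.057853 ≈ 0.1098

PAF ≈ 0.110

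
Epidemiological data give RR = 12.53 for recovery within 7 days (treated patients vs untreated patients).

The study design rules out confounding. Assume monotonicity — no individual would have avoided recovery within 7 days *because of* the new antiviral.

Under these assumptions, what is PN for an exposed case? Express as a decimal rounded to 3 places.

Under exogeneity and monotonicity, PN = (RR − 1) / RR = 1 − 1/RR.
PN = (12.53 − 1) / 12.53 = 11.53 / 12.53 ≈ 0.9202

PN ≈ 0.920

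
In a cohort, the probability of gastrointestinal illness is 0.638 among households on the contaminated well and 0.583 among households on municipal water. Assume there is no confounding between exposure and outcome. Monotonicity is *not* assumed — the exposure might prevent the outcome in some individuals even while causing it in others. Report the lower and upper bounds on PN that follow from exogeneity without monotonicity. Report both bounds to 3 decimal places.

0.086 ≤ PN ≤ 0.654

Let p₁ = 0.638, p₀ = 0.583.
Under exogeneity alone the bounds on PN are max{0,(p₁−p₀)/p₁} ≤ PN ≤ min{1,(1−p₀)/p₁}.
  lower = (p₁ − p₀)/p₁ = 0.055 / 0.638 ≈ 0.0862
  upper = min{1, (1 − p₀)/p₁} = 0.417 / 0.638 ≈ 0.6536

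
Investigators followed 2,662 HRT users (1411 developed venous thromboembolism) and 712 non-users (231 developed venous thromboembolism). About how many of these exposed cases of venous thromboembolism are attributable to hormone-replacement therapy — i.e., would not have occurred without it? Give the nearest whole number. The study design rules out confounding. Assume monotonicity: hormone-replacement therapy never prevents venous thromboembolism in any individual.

p₁ = P(outcome | exposed) = 1411/2662 = 0.53005
p₀ = P(outcome | unexposed) = 231/712 = 0.32444
PN = (p₁ − p₀)/p₁ = (0.53005 − 0.32444) / 0.53005 ≈ 0.38791.
Attributable cases ≈ PN × (exposed cases) = 0.38791 × 1411 ≈ 547.35.

about 547 cases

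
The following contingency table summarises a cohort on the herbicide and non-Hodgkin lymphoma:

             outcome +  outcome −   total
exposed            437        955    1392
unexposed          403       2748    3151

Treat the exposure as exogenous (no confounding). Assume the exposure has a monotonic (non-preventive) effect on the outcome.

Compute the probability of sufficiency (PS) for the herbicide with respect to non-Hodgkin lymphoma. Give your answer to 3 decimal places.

PS ≈ 0.213

p₁ = P(outcome | exposed) = 437/1392 = 0.31394
p₀ = P(outcome | unexposed) = 403/3151 = 0.1279
Under exogeneity and monotonicity, PS = (p₁ − p₀) / (1 − p₀).
PS = (0.31394 − 0.1279) / (1 − 0.1279) = 0.18604 / 0.8721 ≈ 0.2133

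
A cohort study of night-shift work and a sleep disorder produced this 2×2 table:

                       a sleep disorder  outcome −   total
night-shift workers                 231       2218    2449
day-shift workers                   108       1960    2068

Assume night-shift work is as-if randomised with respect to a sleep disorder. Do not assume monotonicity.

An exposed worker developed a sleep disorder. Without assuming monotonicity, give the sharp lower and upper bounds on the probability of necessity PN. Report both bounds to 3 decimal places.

p₁ = P(outcome | exposed) = 231/2449 = 0.094324
p₀ = P(outcome | unexposed) = 108/2068 = 0.052224
Under exogeneity alone the bounds on PN are max{0,(p₁−p₀)/p₁} ≤ PN ≤ min{1,(1−p₀)/p₁}.
  lower = (p₁ − p₀)/p₁ = 0.0421 / 0.094324 ≈ 0.4463
  upper = min{1, (1 − p₀)/p₁} = 0.94778 / 0.094324 ≈ 10.0481 → capped at 1

0.446 ≤ PN ≤ 1.000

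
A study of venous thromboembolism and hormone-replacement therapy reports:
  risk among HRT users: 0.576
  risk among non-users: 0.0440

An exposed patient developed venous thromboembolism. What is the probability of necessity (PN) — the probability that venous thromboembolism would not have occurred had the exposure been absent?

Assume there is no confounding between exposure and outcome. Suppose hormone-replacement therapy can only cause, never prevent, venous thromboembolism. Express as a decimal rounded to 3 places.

Let p₁ = 0.576, p₀ = 0.044.
Under exogeneity and monotonicity, PN = (p₁ − p₀) / p₁.
PN = (0.576 − 0.044) / 0.576 = 0.532 / 0.576 ≈ 0.9236

PN ≈ 0.924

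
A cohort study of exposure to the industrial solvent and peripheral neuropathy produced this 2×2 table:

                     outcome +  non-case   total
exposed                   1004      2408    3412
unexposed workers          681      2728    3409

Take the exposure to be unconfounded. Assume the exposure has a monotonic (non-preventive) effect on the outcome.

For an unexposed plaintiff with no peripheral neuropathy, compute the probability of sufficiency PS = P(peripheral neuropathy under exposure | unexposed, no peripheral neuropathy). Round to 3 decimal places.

p₁ = P(outcome | exposed) = 1004/3412 = 0.29426
p₀ = P(outcome | unexposed) = 681/3409 = 0.19977
Under exogeneity and monotonicity, PS = (p₁ − p₀)/(1 − p₀).
PS = (0.29426 − 0.19977) / 0.80023 ≈ 0.1181

PS ≈ 0.118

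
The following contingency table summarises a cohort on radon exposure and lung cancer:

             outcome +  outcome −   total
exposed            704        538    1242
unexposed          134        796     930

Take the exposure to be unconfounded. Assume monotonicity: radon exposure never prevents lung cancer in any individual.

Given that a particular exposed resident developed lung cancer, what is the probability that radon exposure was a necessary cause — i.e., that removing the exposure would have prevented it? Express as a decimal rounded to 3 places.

PN ≈ 0.746

p₁ = P(outcome | exposed) = 704/1242 = 0.56683
p₀ = P(outcome | unexposed) = 134/930 = 0.14409
Under exogeneity and monotonicity, PN = (p₁ − p₀)/p₁.
PN = (0.56683 − 0.14409) / 0.56683 ≈ 0.7458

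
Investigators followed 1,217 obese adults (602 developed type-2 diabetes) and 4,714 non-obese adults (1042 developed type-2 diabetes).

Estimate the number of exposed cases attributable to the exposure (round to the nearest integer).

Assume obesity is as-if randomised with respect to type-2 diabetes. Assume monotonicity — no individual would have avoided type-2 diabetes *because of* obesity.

p₁ = P(outcome | exposed) = 602/1217 = 0.49466
p₀ = P(outcome | unexposed) = 1042/4714 = 0.22104
PN = (p₁ − p₀)/p₁ = (0.49466 − 0.22104) / 0.49466 ≈ 0.55314.
Attributable cases ≈ PN × (exposed cases) = 0.55314 × 602 ≈ 332.99.

about 333 cases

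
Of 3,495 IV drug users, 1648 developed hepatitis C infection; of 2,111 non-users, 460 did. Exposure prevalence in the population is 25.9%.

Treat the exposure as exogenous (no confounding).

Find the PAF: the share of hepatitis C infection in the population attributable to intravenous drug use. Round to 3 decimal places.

p₁ = P(outcome | exposed) = 1648/3495 = 0.47153
p₀ = P(outcome | unexposed) = 460/2111 = 0.21791
Overall risk P(Y=1) = π·p₁ + (1−π)·p₀ = 0.259×0.47153 + 0.741×0.21791 = 0.28359.
Under exogeneity, PAF = [P(Y=1) − p₀] / P(Y=1).
PAF = (0.28359 − 0.21791) / 0.28359 ≈ 0.2316

PAF ≈ 0.232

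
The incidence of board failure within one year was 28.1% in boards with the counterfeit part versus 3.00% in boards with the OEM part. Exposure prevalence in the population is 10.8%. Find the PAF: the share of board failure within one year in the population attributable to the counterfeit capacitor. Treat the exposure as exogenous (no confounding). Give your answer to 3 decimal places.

PAF ≈ 0.475

p₁ = 0.281, p₀ = 0.03.
Overall risk P(Y=1) = π·p₁ + (1−π)·p₀ = 0.108×0.281 + 0.892×0.03 = 0.057108.
Under exogeneity, PAF = [P(Y=1) − p₀] / P(Y=1).
PAF = (0.057108 − 0.03) / 0.057108 ≈ 0.4747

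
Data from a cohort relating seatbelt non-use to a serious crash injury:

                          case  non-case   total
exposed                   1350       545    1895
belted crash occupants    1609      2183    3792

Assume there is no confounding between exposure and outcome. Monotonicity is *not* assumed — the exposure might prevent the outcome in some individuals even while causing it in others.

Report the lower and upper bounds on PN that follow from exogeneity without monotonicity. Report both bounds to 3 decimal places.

0.404 ≤ PN ≤ 0.808

p₁ = P(outcome | exposed) = 1350/1895 = 0.7124
p₀ = P(outcome | unexposed) = 1609/3792 = 0.42431
Under exogeneity alone the bounds on PN are max{0,(p₁−p₀)/p₁} ≤ PN ≤ min{1,(1−p₀)/p₁}.
  lower = (p₁ − p₀)/p₁ = 0.28809 / 0.7124 ≈ 0.4044
  upper = min{1, (1 − p₀)/p₁} = 0.57569 / 0.7124 ≈ 0.8081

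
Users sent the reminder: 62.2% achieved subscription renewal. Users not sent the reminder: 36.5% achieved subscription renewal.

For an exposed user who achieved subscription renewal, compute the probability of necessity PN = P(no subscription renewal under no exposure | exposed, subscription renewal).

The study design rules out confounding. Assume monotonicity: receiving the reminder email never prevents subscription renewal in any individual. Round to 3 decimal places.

PN ≈ 0.413

p₁ = 0.622, p₀ = 0.365.
Under exogeneity and monotonicity, PN = (p₁ − p₀) / p₁.
PN = (0.622 − 0.365) / 0.622 = 0.257 / 0.622 ≈ 0.4132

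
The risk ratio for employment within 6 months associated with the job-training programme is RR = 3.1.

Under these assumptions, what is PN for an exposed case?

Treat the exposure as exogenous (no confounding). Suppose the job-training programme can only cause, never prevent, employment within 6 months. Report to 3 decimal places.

PN ≈ 0.677

Under exogeneity and monotonicity, PN = (RR − 1) / RR = 1 − 1/RR.
PN = (3.1 − 1) / 3.1 = 2.1 / 3.1 ≈ 0.6774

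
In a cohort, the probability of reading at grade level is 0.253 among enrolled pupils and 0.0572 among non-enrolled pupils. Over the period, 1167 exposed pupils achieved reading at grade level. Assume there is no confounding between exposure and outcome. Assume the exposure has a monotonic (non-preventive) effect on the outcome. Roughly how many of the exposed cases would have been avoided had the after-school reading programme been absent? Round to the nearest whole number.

about 903 cases

Let p₁ = 0.253, p₀ = 0.0572.
PN = (p₁ − p₀)/p₁ = (0.253 − 0.0572) / 0.253 ≈ 0.77391.
Attributable cases ≈ PN × (exposed cases) = 0.77391 × 1167 ≈ 903.16.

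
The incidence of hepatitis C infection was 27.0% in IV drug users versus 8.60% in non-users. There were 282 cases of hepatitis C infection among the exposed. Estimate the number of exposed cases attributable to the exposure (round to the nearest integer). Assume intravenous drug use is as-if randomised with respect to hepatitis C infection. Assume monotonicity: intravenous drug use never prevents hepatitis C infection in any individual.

about 192 cases

p₁ = 0.27, p₀ = 0.086.
PN = (p₁ − p₀)/p₁ = (0.27 − 0.086) / 0.27 ≈ 0.68148.
Attributable cases ≈ PN × (exposed cases) = 0.68148 × 282 ≈ 192.18.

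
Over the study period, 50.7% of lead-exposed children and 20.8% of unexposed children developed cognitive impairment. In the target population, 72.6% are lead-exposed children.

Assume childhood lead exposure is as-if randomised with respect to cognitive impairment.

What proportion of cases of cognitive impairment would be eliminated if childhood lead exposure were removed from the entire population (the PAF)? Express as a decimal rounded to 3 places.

PAF ≈ 0.511

p₁ = 0.507, p₀ = 0.208.
Overall risk P(Y=1) = π·p₁ + (1−π)·p₀ = 0.726×0.507 + 0.274×0.208 = 0.42507.
Under exogeneity, PAF = [P(Y=1) − p₀] / P(Y=1).
PAF = (0.42507 − 0.208) / 0.42507 ≈ 0.5107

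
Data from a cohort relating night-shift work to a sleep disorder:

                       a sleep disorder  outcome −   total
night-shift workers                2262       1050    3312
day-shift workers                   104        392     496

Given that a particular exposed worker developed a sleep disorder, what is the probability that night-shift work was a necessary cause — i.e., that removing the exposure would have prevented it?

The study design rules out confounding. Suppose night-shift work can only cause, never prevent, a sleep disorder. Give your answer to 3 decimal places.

PN ≈ 0.693

p₁ = P(outcome | exposed) = 2262/3312 = 0.68297
p₀ = P(outcome | unexposed) = 104/496 = 0.20968
Under exogeneity and monotonicity, PN = (p₁ − p₀) / p₁.
PN = (0.68297 − 0.20968) / 0.68297 = 0.47329 / 0.68297 ≈ 0.6930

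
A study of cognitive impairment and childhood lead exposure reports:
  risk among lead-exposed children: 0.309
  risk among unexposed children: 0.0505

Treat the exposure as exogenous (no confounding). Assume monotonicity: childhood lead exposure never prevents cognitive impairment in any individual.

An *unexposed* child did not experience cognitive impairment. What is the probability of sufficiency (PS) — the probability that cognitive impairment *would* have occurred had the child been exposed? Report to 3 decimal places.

Let p₁ = 0.309, p₀ = 0.0505.
Under exogeneity and monotonicity, PS = (p₁ − p₀) / (1 − p₀).
PS = (0.309 − 0.0505) / (1 − 0.0505) = 0.2585 / 0.9495 ≈ 0.2722

PS ≈ 0.272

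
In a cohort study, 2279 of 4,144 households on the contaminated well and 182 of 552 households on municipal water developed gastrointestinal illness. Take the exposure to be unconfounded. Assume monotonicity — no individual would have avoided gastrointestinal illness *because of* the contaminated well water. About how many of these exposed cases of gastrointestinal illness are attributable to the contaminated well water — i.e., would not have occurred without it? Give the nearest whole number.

p₁ = P(outcome | exposed) = 2279/4144 = 0.54995
p₀ = P(outcome | unexposed) = 182/552 = 0.32971
PN = (p₁ − p₀)/p₁ = (0.54995 − 0.32971) / 0.54995 ≈ 0.40047.
Attributable cases ≈ PN × (exposed cases) = 0.40047 × 2279 ≈ 912.68.

about 913 cases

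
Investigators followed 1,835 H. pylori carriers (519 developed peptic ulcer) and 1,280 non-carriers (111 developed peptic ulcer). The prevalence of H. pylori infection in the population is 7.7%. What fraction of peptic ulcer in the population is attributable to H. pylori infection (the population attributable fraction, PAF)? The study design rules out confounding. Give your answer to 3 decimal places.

p₁ = P(outcome | exposed) = 519/1835 = 0.28283
p₀ = P(outcome | unexposed) = 111/1280 = 0.086719
Overall risk P(Y=1) = π·p₁ + (1−π)·p₀ = 0.077×0.28283 + 0.923×0.086719 = 0.10182.
Under exogeneity, PAF = [P(Y=1) − p₀] / P(Y=1).
PAF = (0.10182 − 0.086719) / 0.10182 ≈ 0.1483

PAF ≈ 0.148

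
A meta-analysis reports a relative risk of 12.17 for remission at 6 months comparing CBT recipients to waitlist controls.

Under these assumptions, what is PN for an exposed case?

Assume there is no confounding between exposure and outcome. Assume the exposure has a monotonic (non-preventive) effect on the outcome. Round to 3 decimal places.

PN ≈ 0.918

Under exogeneity and monotonicity, PN = (RR − 1) / RR = 1 − 1/RR.
PN = (12.17 − 1) / 12.17 = 11.17 / 12.17 ≈ 0.9178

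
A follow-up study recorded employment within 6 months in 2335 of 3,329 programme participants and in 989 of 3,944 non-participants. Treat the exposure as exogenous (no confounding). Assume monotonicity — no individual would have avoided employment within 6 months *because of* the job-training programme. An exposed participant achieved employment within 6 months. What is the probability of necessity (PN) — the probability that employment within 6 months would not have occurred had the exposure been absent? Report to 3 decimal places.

p₁ = P(outcome | exposed) = 2335/3329 = 0.70141
p₀ = P(outcome | unexposed) = 989/3944 = 0.25076
Under exogeneity and monotonicity, PN = (p₁ − p₀) / p₁.
PN = (0.70141 − 0.25076) / 0.70141 = 0.45065 / 0.70141 ≈ 0.6425

PN ≈ 0.642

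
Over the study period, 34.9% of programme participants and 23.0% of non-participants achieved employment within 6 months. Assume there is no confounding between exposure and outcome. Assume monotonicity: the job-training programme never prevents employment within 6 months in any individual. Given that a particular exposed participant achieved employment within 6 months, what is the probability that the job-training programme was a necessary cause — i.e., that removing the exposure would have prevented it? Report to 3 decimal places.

p₁ = 0.349, p₀ = 0.23.
Under exogeneity and monotonicity, PN = (p₁ − p₀) / p₁.
PN = (0.349 − 0.23) / 0.349 = 0.119 / 0.349 ≈ 0.3410

PN ≈ 0.341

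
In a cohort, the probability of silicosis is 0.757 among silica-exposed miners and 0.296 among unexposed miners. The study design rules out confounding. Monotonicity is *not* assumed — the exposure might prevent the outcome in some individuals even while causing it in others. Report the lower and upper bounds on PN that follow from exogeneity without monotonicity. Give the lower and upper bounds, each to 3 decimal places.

0.609 ≤ PN ≤ 0.930

Let p₁ = 0.757, p₀ = 0.296.
Under exogeneity alone the bounds on PN are max{0,(p₁−p₀)/p₁} ≤ PN ≤ min{1,(1−p₀)/p₁}.
  lower = (p₁ − p₀)/p₁ = 0.461 / 0.757 ≈ 0.6090
  upper = min{1, (1 − p₀)/p₁} = 0.704 / 0.757 ≈ 0.9300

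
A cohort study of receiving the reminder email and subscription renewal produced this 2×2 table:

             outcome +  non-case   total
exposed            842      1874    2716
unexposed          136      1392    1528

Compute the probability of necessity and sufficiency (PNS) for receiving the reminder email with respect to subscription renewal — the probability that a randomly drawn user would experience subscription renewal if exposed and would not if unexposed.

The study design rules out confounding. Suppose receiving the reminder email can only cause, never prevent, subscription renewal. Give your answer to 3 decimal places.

PNS ≈ 0.221

p₁ = P(outcome | exposed) = 842/2716 = 0.31001
p₀ = P(outcome | unexposed) = 136/1528 = 0.089005
Under exogeneity and monotonicity, PNS = p₁ − p₀.
PNS = 0.31001 − 0.089005 = 0.22101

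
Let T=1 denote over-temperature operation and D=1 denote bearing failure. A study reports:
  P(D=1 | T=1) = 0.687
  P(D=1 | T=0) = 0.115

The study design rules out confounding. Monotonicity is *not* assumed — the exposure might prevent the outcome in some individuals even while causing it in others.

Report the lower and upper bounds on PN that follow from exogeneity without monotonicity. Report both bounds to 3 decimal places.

Let p₁ = 0.687, p₀ = 0.115.
Under exogeneity alone the bounds on PN are max{0,(p₁−p₀)/p₁} ≤ PN ≤ min{1,(1−p₀)/p₁}.
  lower = (p₁ − p₀)/p₁ = 0.572 / 0.687 ≈ 0.8326
  upper = min{1, (1 − p₀)/p₁} = 0.885 / 0.687 ≈ 1.2882 → capped at 1

0.833 ≤ PN ≤ 1.000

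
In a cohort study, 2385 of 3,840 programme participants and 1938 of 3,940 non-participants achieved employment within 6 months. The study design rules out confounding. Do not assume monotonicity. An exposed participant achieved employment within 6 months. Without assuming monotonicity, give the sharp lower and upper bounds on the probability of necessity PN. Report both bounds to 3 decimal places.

0.208 ≤ PN ≤ 0.818

p₁ = P(outcome | exposed) = 2385/3840 = 0.62109
p₀ = P(outcome | unexposed) = 1938/3940 = 0.49188
Under exogeneity alone the bounds on PN are max{0,(p₁−p₀)/p₁} ≤ PN ≤ min{1,(1−p₀)/p₁}.
  lower = (p₁ − p₀)/p₁ = 0.12922 / 0.62109 ≈ 0.2080
  upper = min{1, (1 − p₀)/p₁} = 0.50812 / 0.62109 ≈ 0.8181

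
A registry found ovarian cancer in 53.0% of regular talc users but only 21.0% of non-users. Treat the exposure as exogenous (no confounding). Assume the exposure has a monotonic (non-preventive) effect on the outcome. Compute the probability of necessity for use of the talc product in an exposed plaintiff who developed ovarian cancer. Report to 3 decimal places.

p₁ = 0.53, p₀ = 0.21.
Under exogeneity and monotonicity, PN = (p₁ − p₀) / p₁.
PN = (0.53 − 0.21) / 0.53 = 0.32 / 0.53 ≈ 0.6038

PN ≈ 0.604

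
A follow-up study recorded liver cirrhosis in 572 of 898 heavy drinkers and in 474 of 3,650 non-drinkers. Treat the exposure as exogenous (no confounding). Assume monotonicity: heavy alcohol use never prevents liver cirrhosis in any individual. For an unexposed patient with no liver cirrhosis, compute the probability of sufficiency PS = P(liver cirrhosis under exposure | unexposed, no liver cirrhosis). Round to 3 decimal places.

p₁ = P(outcome | exposed) = 572/898 = 0.63697
p₀ = P(outcome | unexposed) = 474/3650 = 0.12986
Under exogeneity and monotonicity, PS = (p₁ − p₀) / (1 − p₀).
PS = (0.63697 − 0.12986) / (1 − 0.12986) = 0.50711 / 0.87014 ≈ 0.5828

PS ≈ 0.583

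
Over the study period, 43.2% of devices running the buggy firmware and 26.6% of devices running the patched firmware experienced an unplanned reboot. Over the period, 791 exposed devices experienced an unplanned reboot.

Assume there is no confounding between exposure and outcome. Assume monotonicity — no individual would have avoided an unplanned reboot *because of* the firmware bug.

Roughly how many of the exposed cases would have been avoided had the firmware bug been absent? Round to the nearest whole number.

about 304 cases

p₁ = 0.432, p₀ = 0.266.
PN = (p₁ − p₀)/p₁ = (0.432 − 0.266) / 0.432 ≈ 0.38426.
Attributable cases ≈ PN × (exposed cases) = 0.38426 × 791 ≈ 303.95.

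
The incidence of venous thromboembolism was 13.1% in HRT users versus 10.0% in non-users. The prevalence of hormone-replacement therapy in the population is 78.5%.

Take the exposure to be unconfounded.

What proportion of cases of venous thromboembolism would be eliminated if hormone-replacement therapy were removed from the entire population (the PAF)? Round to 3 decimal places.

p₁ = 0.131, p₀ = 0.1.
Overall risk P(Y=1) = π·p₁ + (1−π)·p₀ = 0.785×0.131 + 0.215×0.1 = 0.12434.
Under exogeneity, PAF = [P(Y=1) − p₀] / P(Y=1).
PAF = (0.12434 − 0.1) / 0.12434 ≈ 0.1957

PAF ≈ 0.196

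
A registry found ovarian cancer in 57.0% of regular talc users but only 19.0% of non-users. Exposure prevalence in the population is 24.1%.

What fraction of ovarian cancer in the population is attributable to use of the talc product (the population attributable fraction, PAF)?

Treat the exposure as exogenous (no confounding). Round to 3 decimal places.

p₁ = 0.57, p₀ = 0.19.
Overall risk P(Y=1) = π·p₁ + (1−π)·p₀ = 0.241×0.57 + 0.759×0.19 = 0.28158.
Under exogeneity, PAF = [P(Y=1) − p₀] / P(Y=1).
PAF = (0.28158 − 0.19) / 0.28158 ≈ 0.3252

PAF ≈ 0.325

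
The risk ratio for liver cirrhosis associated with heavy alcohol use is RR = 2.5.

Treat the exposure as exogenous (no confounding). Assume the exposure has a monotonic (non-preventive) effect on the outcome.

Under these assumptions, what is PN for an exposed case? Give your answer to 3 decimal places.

PN ≈ 0.600

Under exogeneity and monotonicity, PN = (RR − 1) / RR = 1 − 1/RR.
PN = (2.5 − 1) / 2.5 = 1.5 / 2.5 ≈ 0.6000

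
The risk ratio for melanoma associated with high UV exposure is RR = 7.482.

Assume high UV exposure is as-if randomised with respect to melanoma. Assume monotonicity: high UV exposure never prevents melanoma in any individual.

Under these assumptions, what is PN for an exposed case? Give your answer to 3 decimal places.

PN ≈ 0.866

Under exogeneity and monotonicity, PN = (RR − 1) / RR = 1 − 1/RR.
PN = (7.482 − 1) / 7.482 = 6.482 / 7.482 ≈ 0.8663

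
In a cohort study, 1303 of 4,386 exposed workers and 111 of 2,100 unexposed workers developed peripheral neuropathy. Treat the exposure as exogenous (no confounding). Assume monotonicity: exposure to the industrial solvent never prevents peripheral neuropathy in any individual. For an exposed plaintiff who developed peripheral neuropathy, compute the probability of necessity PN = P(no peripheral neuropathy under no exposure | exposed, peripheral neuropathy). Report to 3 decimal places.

PN ≈ 0.822

p₁ = P(outcome | exposed) = 1303/4386 = 0.29708
p₀ = P(outcome | unexposed) = 111/2100 = 0.052857
Under exogeneity and monotonicity, PN = (p₁ − p₀) / p₁.
PN = (0.29708 − 0.052857) / 0.29708 = 0.24422 / 0.29708 ≈ 0.8221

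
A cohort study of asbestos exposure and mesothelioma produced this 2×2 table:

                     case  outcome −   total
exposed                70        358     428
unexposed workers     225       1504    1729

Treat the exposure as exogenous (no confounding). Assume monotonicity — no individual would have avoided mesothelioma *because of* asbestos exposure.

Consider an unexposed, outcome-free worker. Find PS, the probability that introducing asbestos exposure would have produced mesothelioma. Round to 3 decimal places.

p₁ = P(outcome | exposed) = 70/428 = 0.16355
p₀ = P(outcome | unexposed) = 225/1729 = 0.13013
Under exogeneity and monotonicity, PS = (p₁ − p₀)/(1 − p₀).
PS = (0.16355 − 0.13013) / 0.86987 ≈ 0.0384

PS ≈ 0.038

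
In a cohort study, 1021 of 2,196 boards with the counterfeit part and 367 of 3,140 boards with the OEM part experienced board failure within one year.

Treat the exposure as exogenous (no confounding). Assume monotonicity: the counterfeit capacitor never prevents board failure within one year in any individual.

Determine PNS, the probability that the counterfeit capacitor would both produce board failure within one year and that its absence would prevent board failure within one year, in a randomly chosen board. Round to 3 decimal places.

PNS ≈ 0.348

p₁ = P(outcome | exposed) = 1021/2196 = 0.46494
p₀ = P(outcome | unexposed) = 367/3140 = 0.11688
Under exogeneity and monotonicity, PNS = p₁ − p₀.
PNS = 0.46494 − 0.11688 = 0.34806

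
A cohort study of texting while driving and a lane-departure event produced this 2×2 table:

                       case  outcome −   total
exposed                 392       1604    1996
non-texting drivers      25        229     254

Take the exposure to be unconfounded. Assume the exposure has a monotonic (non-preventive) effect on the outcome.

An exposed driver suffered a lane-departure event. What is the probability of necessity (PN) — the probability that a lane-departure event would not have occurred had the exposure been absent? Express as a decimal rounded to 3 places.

PN ≈ 0.499

p₁ = P(outcome | exposed) = 392/1996 = 0.19639
p₀ = P(outcome | unexposed) = 25/254 = 0.098425
Under exogeneity and monotonicity, PN = (p₁ − p₀)/p₁.
PN = (0.19639 − 0.098425) / 0.19639 ≈ 0.4988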